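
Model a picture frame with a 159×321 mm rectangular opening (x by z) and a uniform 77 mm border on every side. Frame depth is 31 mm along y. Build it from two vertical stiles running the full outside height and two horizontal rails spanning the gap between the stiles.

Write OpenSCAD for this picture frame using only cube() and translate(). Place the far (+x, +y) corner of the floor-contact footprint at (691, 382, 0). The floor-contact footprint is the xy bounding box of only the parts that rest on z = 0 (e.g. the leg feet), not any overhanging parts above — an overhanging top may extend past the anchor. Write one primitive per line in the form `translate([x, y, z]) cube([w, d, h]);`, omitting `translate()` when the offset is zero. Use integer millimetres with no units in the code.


translate([378, 351, 0]) cube([77, 31, 475]);
translate([614, 351, 0]) cube([77, 31, 475]);
translate([455, 351, 0]) cube([159, 31, 77]);
translate([455, 351, 398]) cube([159, 31, 77]);


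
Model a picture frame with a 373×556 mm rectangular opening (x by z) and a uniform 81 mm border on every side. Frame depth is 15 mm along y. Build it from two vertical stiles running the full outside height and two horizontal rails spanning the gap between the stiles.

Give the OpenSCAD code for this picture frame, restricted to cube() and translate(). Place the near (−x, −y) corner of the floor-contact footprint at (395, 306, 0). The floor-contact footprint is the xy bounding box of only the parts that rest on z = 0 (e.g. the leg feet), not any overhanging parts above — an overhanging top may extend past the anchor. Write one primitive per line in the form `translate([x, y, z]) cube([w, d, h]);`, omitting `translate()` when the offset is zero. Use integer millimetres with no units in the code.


translate([395, 306, 0]) cube([81, 15, 718]);
translate([849, 306, 0]) cube([81, 15, 718]);
translate([476, 306, 0]) cube([373, 15, 81]);
translate([476, 306, 637]) cube([373, 15, 81]);


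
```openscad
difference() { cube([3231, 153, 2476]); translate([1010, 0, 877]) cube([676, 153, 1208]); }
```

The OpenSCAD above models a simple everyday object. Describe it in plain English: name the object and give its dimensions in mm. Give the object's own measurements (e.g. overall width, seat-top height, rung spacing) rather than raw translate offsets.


A wall 3231 mm long (x), 153 mm thick (y), 2476 mm tall, with a rectangular window opening cut through it. The opening is 676 mm wide and 1208 mm tall; its sill is at z = 877 mm and its near (−x) edge is 1010 mm from the wall's −x end. The opening passes through the full wall thickness.


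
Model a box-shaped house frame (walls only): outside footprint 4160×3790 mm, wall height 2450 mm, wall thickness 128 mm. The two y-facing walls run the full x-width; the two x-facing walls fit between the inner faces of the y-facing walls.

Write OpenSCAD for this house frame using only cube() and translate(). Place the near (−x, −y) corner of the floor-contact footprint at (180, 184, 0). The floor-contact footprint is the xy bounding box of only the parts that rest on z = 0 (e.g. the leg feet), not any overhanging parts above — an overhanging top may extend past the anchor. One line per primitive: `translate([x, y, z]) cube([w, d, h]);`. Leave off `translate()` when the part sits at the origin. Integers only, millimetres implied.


translate([180, 184, 0]) cube([4160, 128, 2450]);
translate([180, 3846, 0]) cube([4160, 128, 2450]);
translate([180, 312, 0]) cube([128, 3534, 2450]);
translate([4212, 312, 0]) cube([128, 3534, 2450]);


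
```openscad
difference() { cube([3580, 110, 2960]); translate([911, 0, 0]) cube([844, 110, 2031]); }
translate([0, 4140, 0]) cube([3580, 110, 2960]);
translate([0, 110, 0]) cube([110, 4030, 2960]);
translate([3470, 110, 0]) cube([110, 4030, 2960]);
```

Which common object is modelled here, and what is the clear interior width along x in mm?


A single room. The interior width is 3360 mm.

Four walls enclosing a rectangle with a door in the front wall — a room. Outside width 3580 minus two 110 mm walls gives 3360 mm.


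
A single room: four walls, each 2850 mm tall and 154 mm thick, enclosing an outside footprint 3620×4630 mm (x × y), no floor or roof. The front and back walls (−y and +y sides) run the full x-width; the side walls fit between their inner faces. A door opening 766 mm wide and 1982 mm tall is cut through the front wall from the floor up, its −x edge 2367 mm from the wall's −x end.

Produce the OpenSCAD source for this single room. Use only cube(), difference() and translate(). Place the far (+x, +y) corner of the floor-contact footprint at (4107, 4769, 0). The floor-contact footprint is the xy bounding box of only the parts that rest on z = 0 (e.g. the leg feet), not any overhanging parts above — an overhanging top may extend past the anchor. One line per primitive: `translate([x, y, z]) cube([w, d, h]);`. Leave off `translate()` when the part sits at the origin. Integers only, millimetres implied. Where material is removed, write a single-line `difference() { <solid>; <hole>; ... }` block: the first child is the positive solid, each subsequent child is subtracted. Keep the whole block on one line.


difference() { translate([487, 139, 0]) cube([3620, 154, 2850]); translate([2854, 139, 0]) cube([766, 154, 1982]); }
translate([487, 4615, 0]) cube([3620, 154, 2850]);
translate([487, 293, 0]) cube([154, 4322, 2850]);
translate([3953, 293, 0]) cube([154, 4322, 2850]);


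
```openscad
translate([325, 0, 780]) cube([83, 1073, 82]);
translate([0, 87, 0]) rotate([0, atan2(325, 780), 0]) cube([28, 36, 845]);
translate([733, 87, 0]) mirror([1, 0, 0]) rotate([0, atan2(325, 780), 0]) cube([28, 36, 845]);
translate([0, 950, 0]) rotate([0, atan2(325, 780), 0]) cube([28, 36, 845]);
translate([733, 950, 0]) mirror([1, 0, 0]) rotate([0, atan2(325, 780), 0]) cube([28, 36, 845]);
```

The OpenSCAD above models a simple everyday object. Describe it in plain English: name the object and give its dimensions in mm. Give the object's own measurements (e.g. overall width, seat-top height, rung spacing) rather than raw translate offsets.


A sawhorse. A 83×1073×82 mm beam (x, y, z) sits on two A-frame leg pairs. Each pair is two raked legs of 28×36 mm section (36 mm along y) splaying symmetrically in x. Each leg rises 780 mm vertically over 325 mm of horizontal reach and is 845 mm long along its own axis. Every leg's outer bottom edge rests on the floor and its outer top edge meets a bottom edge of the beam — the left legs (tilting toward +x) meet the beam's −x bottom edge, the right legs (their mirror images, tilting toward −x) meet its +x bottom edge — so the leg tops tuck under the beam, the beam's underside is 780 mm above the floor, and the feet are 733 mm apart outside-to-outside with the beam centred between them. The two leg pairs are set in 87 mm from either end of the beam.


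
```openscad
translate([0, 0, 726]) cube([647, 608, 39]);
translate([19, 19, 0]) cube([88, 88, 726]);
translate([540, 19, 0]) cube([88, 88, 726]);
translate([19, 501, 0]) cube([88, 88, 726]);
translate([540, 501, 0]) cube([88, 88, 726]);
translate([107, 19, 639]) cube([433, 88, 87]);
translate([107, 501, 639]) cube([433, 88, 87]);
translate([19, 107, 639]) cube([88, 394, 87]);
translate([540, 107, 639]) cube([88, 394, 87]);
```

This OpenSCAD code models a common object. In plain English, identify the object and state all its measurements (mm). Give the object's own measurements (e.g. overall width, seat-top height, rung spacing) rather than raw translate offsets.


A table: top 647 mm (x) × 608 mm (y), 39 mm thick, upper face at z = 765 mm, on four 88×88 mm square legs, each inset 19 mm from the nearest pair of top edges from z = 0 to the bottom of the top. Four apron rails, 88 mm thick and 87 mm tall, run between adjacent legs with their top edges flush with the underside of the top and their outer faces flush with the legs' outer faces.


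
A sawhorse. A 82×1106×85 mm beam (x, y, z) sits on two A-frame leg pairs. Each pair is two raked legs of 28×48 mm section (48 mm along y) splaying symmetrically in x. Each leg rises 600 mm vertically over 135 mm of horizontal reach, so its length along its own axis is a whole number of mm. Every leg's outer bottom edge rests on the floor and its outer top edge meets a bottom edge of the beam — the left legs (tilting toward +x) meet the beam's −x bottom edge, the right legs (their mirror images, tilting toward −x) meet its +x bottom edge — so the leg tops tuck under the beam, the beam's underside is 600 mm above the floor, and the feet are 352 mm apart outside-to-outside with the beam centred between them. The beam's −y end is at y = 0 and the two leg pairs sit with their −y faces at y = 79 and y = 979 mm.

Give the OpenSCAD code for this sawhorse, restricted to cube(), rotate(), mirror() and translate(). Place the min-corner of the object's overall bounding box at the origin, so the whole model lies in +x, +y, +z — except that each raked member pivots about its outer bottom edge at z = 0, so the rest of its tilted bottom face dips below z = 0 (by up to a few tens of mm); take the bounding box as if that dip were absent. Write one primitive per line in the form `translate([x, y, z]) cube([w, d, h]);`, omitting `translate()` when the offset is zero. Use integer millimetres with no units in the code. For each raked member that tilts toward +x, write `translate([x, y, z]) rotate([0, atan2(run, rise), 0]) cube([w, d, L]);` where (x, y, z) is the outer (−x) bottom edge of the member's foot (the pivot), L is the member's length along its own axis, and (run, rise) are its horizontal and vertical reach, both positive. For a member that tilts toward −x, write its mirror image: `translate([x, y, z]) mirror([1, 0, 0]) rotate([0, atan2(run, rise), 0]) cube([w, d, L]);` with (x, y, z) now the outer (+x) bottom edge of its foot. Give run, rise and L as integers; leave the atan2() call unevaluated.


// leg length = √(135² + 600²) = 615
// right-leg outer foot x = 2·135 + 82 = 352
// beam min-corner = (135, 0, 600)
translate([135, 0, 600]) cube([82, 1106, 85]);
translate([0, 79, 0]) rotate([0, atan2(135, 600), 0]) cube([28, 48, 615]);
translate([352, 79, 0]) mirror([1, 0, 0]) rotate([0, atan2(135, 600), 0]) cube([28, 48, 615]);
translate([0, 979, 0]) rotate([0, atan2(135, 600), 0]) cube([28, 48, 615]);
translate([352, 979, 0]) mirror([1, 0, 0]) rotate([0, atan2(135, 600), 0]) cube([28, 48, 615]);


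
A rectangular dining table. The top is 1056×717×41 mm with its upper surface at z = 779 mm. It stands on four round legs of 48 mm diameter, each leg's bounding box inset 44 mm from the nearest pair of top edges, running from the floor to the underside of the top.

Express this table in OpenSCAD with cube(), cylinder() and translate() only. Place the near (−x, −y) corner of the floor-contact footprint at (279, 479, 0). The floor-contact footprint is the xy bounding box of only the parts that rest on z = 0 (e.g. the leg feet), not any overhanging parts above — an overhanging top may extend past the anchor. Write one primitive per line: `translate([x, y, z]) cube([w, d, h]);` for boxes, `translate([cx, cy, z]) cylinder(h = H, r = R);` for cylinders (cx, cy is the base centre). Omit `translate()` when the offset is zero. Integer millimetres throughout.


translate([235, 435, 738]) cube([1056, 717, 41]);
translate([303, 503, 0]) cylinder(h = 738, r = 24);
translate([1223, 503, 0]) cylinder(h = 738, r = 24);
translate([303, 1084, 0]) cylinder(h = 738, r = 24);
translate([1223, 1084, 0]) cylinder(h = 738, r = 24);


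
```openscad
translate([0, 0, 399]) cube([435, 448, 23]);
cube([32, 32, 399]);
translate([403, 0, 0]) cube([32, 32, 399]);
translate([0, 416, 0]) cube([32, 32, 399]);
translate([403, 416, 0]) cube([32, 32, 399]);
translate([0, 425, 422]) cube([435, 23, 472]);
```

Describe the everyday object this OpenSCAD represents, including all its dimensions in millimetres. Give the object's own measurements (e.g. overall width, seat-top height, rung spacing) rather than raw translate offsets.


A chair. The seat is a 435×448×23 mm slab with its top at z = 422 mm, on four 32×32 mm corner legs (flush with the seat edges, standing on z = 0). A flat backrest 23 mm thick, 472 mm tall, spans the full seat width and rises from the seat top along its +y edge, rear face flush with the rear of the seat.


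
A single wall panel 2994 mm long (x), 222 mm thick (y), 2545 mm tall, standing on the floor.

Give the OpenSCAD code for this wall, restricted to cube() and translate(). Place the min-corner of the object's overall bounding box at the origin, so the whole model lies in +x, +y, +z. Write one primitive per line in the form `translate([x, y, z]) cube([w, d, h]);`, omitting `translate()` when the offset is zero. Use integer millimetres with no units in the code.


cube([2994, 222, 2545]);


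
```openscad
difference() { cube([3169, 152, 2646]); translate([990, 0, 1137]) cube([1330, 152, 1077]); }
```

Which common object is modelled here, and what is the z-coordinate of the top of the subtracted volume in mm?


A wall with a window opening. The window head height is 2214 mm.

A wall with a rectangular opening subtracted — a window. Sill at z = 1137, opening 1077 mm tall, so the head is at 1137 + 1077 = 2214 mm.


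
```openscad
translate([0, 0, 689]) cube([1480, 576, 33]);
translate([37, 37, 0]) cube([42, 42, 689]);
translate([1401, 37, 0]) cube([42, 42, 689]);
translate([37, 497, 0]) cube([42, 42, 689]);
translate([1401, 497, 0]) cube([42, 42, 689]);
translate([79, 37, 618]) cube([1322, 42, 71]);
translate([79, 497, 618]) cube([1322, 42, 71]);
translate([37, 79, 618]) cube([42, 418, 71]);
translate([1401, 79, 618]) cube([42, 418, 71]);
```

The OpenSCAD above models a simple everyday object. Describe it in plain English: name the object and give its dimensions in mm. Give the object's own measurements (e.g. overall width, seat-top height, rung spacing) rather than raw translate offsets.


A table: top 1480 mm (x) × 576 mm (y), 33 mm thick, upper face at z = 722 mm, on four 42×42 mm square legs, each inset 37 mm from the nearest pair of top edges from z = 0 to the bottom of the top. Four apron rails, 42 mm thick and 71 mm tall, run between adjacent legs with their top edges flush with the underside of the top and their outer faces flush with the legs' outer faces.


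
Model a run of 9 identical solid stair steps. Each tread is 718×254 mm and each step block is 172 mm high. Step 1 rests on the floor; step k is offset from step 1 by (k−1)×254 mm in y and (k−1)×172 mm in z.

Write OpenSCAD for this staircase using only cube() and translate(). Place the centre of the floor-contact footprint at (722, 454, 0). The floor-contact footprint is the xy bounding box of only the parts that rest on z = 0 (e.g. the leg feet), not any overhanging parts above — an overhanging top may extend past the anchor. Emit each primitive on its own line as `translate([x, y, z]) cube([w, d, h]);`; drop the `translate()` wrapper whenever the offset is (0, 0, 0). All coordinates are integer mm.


translate([363, 327, 0]) cube([718, 254, 172]);
translate([363, 581, 172]) cube([718, 254, 172]);
translate([363, 835, 344]) cube([718, 254, 172]);
translate([363, 1089, 516]) cube([718, 254, 172]);
translate([363, 1343, 688]) cube([718, 254, 172]);
translate([363, 1597, 860]) cube([718, 254, 172]);
translate([363, 1851, 1032]) cube([718, 254, 172]);
translate([363, 2105, 1204]) cube([718, 254, 172]);
translate([363, 2359, 1376]) cube([718, 254, 172]);


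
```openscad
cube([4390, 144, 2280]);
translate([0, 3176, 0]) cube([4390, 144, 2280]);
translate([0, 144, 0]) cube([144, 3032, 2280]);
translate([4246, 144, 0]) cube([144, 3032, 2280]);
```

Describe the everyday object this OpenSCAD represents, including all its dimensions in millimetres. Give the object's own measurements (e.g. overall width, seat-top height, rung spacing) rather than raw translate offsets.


The wall frame of a small rectangular building: four walls, each 2280 mm tall and 144 mm thick, enclosing a footprint 4390 mm (x) by 3320 mm (y) outside-to-outside, with no floor or roof. The front and back walls (the −y and +y sides) span the full width; the two side walls fit between them.


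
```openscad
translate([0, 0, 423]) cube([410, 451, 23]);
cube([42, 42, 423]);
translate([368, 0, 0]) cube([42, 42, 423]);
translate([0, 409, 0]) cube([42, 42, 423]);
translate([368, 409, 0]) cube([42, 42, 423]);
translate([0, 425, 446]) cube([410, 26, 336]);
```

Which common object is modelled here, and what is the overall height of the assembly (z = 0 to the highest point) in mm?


A chair. The overall height is 782 mm.

A slab on four corner posts with a tall panel at the back — a chair. The seat slab sits at z = 423 with thickness 23, and the 336 mm backrest starts at the seat top, so the overall height is 423 + 23 + 336 = 782 mm.


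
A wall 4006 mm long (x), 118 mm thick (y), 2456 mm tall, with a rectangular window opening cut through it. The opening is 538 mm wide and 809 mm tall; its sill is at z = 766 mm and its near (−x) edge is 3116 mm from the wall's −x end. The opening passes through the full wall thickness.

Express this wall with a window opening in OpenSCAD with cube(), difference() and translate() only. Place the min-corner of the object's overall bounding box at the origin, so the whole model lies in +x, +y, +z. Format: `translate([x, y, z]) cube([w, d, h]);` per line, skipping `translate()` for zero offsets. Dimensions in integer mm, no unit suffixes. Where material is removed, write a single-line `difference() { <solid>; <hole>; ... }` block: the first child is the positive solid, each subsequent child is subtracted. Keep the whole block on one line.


difference() { cube([4006, 118, 2456]); translate([3116, 0, 766]) cube([538, 118, 809]); }


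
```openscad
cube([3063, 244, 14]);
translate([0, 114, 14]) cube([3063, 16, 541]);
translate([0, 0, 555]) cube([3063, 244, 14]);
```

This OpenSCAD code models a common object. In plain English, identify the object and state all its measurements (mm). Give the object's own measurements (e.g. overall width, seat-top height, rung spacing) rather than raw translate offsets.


An I-beam lying along x, 3063 mm long. Overall section height 569 mm. Two flanges 244 mm wide (y) and 14 mm thick, one on the floor and one at the top; a web 16 mm thick runs between them, centred on the flange width.


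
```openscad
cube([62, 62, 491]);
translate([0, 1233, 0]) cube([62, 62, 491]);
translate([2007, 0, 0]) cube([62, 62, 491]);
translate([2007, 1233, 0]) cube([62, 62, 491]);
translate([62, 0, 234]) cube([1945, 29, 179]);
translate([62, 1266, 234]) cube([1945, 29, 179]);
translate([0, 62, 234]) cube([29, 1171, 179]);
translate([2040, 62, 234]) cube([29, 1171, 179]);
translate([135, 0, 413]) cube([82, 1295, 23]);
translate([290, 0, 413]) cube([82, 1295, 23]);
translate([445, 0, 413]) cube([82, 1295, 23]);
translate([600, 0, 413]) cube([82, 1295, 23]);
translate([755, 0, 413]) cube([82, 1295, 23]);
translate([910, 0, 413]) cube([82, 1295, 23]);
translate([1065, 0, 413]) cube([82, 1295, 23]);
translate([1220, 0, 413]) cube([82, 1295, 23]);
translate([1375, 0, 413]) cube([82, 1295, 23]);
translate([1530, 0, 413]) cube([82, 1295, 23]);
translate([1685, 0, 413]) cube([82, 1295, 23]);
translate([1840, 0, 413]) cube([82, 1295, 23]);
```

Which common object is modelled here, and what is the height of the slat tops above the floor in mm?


A bed frame. The slat-top height is 436 mm.

Four posts, four rails, and a row of slats — a bed frame. Slats sit on the rails at z = 234 + 179 = 413; with slat thickness 23, the top is 436 mm.


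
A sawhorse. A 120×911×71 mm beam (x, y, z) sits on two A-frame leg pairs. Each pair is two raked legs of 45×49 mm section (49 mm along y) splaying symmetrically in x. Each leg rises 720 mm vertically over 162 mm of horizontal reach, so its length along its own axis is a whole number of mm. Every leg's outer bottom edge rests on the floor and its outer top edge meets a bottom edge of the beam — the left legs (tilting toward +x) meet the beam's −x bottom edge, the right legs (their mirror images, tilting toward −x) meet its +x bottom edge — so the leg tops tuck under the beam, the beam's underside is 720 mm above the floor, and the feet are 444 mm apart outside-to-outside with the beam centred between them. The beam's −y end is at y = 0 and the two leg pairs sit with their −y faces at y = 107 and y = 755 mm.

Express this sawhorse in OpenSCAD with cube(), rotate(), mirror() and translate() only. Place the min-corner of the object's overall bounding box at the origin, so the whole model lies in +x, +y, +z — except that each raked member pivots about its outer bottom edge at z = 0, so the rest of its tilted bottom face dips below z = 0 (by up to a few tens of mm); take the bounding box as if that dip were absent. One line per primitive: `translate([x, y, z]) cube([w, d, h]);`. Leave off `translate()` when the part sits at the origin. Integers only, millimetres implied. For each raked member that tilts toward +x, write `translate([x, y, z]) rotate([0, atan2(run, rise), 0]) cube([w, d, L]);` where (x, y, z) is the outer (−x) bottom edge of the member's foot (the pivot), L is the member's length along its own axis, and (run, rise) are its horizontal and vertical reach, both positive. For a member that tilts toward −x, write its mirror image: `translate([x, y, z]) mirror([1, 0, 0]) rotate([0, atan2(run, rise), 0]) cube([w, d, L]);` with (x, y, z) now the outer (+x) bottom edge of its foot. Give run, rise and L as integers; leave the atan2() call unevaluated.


// leg length = √(162² + 720²) = 738
// right-leg outer foot x = 2·162 + 120 = 444
// beam min-corner = (162, 0, 720)
translate([162, 0, 720]) cube([120, 911, 71]);
translate([0, 107, 0]) rotate([0, atan2(162, 720), 0]) cube([45, 49, 738]);
translate([444, 107, 0]) mirror([1, 0, 0]) rotate([0, atan2(162, 720), 0]) cube([45, 49, 738]);
translate([0, 755, 0]) rotate([0, atan2(162, 720), 0]) cube([45, 49, 738]);
translate([444, 755, 0]) mirror([1, 0, 0]) rotate([0, atan2(162, 720), 0]) cube([45, 49, 738]);


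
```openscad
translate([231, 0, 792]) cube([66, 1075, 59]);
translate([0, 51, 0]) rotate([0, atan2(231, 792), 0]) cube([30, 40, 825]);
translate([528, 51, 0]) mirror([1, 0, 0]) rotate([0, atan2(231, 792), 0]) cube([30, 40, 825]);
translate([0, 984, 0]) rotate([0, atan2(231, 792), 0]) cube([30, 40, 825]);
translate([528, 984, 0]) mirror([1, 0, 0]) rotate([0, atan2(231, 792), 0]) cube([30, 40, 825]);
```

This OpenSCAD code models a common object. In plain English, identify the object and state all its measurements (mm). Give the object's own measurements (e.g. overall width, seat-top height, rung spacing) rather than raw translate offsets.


A sawhorse. A 66×1075×59 mm beam (x, y, z) sits on two A-frame leg pairs. Each pair is two raked legs of 30×40 mm section (40 mm along y) splaying symmetrically in x. Each leg rises 792 mm vertically over 231 mm of horizontal reach and is 825 mm long along its own axis. Every leg's outer bottom edge rests on the floor and its outer top edge meets a bottom edge of the beam — the left legs (tilting toward +x) meet the beam's −x bottom edge, the right legs (their mirror images, tilting toward −x) meet its +x bottom edge — so the leg tops tuck under the beam, the beam's underside is 792 mm above the floor, and the feet are 528 mm apart outside-to-outside with the beam centred between them. The two leg pairs are set in 51 mm from either end of the beam.


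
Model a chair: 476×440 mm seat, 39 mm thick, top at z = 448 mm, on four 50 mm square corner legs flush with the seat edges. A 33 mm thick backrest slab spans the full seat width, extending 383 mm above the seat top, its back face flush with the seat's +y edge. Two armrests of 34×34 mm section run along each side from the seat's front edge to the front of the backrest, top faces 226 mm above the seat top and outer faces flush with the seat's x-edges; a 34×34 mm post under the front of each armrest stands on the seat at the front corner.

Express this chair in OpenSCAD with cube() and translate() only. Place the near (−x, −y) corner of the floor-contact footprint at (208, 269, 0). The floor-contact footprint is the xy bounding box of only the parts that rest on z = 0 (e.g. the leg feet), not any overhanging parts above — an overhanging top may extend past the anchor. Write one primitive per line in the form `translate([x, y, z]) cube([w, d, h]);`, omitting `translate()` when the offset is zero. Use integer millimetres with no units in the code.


translate([208, 269, 409]) cube([476, 440, 39]);
translate([208, 269, 0]) cube([50, 50, 409]);
translate([634, 269, 0]) cube([50, 50, 409]);
translate([208, 659, 0]) cube([50, 50, 409]);
translate([634, 659, 0]) cube([50, 50, 409]);
translate([208, 676, 448]) cube([476, 33, 383]);
translate([208, 269, 640]) cube([34, 407, 34]);
translate([650, 269, 640]) cube([34, 407, 34]);
translate([208, 269, 448]) cube([34, 34, 192]);
translate([650, 269, 448]) cube([34, 34, 192]);


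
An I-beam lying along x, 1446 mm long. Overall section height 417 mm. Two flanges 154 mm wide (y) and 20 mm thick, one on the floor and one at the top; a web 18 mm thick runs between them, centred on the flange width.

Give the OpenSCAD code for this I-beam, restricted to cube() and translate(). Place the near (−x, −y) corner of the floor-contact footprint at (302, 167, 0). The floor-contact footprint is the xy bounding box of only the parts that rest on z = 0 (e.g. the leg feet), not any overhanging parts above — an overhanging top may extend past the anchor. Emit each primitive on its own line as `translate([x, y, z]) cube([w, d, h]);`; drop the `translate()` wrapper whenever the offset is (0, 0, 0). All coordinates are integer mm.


translate([302, 167, 0]) cube([1446, 154, 20]);
translate([302, 235, 20]) cube([1446, 18, 377]);
translate([302, 167, 397]) cube([1446, 154, 20]);


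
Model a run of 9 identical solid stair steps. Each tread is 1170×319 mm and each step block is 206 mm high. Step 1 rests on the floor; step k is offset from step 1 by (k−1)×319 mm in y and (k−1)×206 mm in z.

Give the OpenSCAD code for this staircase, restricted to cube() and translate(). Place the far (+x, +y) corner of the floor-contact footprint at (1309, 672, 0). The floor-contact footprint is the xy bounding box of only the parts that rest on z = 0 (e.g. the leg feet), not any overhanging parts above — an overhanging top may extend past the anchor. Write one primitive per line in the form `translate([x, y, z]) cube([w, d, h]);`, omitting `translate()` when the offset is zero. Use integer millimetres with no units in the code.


translate([139, 353, 0]) cube([1170, 319, 206]);
translate([139, 672, 206]) cube([1170, 319, 206]);
translate([139, 991, 412]) cube([1170, 319, 206]);
translate([139, 1310, 618]) cube([1170, 319, 206]);
translate([139, 1629, 824]) cube([1170, 319, 206]);
translate([139, 1948, 1030]) cube([1170, 319, 206]);
translate([139, 2267, 1236]) cube([1170, 319, 206]);
translate([139, 2586, 1442]) cube([1170, 319, 206]);
translate([139, 2905, 1648]) cube([1170, 319, 206]);


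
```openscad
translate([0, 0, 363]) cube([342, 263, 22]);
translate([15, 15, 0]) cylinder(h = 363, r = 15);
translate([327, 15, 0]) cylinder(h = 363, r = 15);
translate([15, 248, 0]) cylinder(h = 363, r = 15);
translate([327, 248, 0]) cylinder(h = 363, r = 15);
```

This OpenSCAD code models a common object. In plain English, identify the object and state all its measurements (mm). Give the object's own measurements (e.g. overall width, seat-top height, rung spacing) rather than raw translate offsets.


A simple wooden stool: a rectangular seat 342 mm (x) by 263 mm (y), 22 mm thick, top face at z = 385 mm, on four round legs, each 30 mm in diameter. The legs rest on z = 0, each leg's axis is inset half a diameter from the nearest pair of seat edges (so the leg's bounding box is flush with the corner).


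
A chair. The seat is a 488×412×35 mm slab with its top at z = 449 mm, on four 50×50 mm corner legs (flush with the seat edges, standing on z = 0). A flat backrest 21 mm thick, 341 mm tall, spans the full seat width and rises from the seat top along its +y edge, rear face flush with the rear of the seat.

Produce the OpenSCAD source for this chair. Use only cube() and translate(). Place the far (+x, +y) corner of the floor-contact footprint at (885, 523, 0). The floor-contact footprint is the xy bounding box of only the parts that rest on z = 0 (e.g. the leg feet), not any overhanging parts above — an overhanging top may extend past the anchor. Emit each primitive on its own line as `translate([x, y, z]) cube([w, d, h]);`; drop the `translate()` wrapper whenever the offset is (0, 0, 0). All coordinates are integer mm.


translate([397, 111, 414]) cube([488, 412, 35]);
translate([397, 111, 0]) cube([50, 50, 414]);
translate([835, 111, 0]) cube([50, 50, 414]);
translate([397, 473, 0]) cube([50, 50, 414]);
translate([835, 473, 0]) cube([50, 50, 414]);
translate([397, 502, 449]) cube([488, 21, 341]);


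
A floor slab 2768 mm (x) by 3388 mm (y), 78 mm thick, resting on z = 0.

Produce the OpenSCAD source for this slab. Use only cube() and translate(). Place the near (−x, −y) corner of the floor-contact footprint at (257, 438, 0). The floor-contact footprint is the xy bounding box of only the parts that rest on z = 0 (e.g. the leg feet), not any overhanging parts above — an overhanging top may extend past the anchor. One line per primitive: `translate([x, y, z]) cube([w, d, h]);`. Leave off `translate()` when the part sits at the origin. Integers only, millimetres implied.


translate([257, 438, 0]) cube([2768, 3388, 78]);


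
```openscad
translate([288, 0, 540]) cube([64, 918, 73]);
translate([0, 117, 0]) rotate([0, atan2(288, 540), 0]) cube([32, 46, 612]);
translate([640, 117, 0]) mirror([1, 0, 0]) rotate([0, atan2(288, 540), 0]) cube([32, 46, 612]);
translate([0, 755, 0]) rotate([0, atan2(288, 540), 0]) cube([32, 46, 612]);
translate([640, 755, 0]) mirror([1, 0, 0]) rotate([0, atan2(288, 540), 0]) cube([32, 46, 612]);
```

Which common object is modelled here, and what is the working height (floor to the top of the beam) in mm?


A sawhorse. The overall height is 613 mm.

A beam across two mirrored pairs of raked legs — a sawhorse. The beam's underside is at z = 540 (matching the legs' vertical rise in atan2(288, 540)) and the beam is 73 mm tall, so its top is at 540 + 73 = 613 mm. The raked legs top out at the beam's underside, so that is the highest point.


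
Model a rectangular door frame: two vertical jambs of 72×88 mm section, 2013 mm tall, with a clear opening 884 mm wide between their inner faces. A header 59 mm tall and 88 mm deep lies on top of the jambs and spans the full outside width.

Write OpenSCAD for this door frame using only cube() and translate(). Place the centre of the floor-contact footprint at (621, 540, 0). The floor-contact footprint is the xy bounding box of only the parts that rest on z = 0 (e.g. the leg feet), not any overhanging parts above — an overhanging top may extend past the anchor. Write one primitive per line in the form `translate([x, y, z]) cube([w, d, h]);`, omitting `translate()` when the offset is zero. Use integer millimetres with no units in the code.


translate([107, 496, 0]) cube([72, 88, 2013]);
translate([1063, 496, 0]) cube([72, 88, 2013]);
translate([107, 496, 2013]) cube([1028, 88, 59]);


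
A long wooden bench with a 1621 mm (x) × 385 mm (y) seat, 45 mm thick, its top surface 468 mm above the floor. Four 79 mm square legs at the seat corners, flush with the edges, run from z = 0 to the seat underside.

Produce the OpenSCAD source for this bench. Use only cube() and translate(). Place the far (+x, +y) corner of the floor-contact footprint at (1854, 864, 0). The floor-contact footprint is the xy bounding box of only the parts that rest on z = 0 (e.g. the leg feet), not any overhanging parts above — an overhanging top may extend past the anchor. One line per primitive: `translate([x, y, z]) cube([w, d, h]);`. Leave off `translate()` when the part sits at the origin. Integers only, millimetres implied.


translate([233, 479, 423]) cube([1621, 385, 45]);
translate([233, 479, 0]) cube([79, 79, 423]);
translate([233, 785, 0]) cube([79, 79, 423]);
translate([1775, 479, 0]) cube([79, 79, 423]);
translate([1775, 785, 0]) cube([79, 79, 423]);


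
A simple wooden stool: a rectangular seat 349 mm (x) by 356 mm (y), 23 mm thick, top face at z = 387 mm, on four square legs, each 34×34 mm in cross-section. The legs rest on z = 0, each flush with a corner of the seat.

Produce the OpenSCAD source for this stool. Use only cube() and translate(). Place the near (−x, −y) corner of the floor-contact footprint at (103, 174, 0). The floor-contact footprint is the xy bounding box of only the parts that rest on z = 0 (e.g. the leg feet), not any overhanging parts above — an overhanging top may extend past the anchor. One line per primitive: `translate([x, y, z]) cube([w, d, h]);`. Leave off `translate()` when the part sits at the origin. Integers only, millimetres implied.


translate([103, 174, 364]) cube([349, 356, 23]);
translate([103, 174, 0]) cube([34, 34, 364]);
translate([418, 174, 0]) cube([34, 34, 364]);
translate([103, 496, 0]) cube([34, 34, 364]);
translate([418, 496, 0]) cube([34, 34, 364]);


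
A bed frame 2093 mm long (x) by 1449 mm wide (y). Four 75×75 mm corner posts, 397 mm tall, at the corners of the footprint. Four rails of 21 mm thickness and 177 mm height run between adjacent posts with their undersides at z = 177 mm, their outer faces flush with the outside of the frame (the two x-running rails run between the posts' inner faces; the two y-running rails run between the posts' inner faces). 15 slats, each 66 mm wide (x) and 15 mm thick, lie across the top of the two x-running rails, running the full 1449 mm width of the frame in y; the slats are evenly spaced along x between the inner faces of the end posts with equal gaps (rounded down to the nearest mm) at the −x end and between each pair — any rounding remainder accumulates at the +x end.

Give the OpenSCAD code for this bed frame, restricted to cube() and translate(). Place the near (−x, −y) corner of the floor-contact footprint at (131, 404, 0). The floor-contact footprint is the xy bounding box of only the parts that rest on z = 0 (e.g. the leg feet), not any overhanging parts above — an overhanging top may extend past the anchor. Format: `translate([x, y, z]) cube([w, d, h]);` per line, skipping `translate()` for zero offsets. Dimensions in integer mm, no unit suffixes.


// slat z = rail_z + rail_h = 177 + 177 = 354
// slat gap = ⌊(1943 − 15·66) / 16⌋ = 59
translate([131, 404, 0]) cube([75, 75, 397]);
translate([131, 1778, 0]) cube([75, 75, 397]);
translate([2149, 404, 0]) cube([75, 75, 397]);
translate([2149, 1778, 0]) cube([75, 75, 397]);
translate([206, 404, 177]) cube([1943, 21, 177]);
translate([206, 1832, 177]) cube([1943, 21, 177]);
translate([131, 479, 177]) cube([21, 1299, 177]);
translate([2203, 479, 177]) cube([21, 1299, 177]);
translate([265, 404, 354]) cube([66, 1449, 15]);
translate([390, 404, 354]) cube([66, 1449, 15]);
translate([515, 404, 354]) cube([66, 1449, 15]);
translate([640, 404, 354]) cube([66, 1449, 15]);
translate([765, 404, 354]) cube([66, 1449, 15]);
translate([890, 404, 354]) cube([66, 1449, 15]);
translate([1015, 404, 354]) cube([66, 1449, 15]);
translate([1140, 404, 354]) cube([66, 1449, 15]);
translate([1265, 404, 354]) cube([66, 1449, 15]);
translate([1390, 404, 354]) cube([66, 1449, 15]);
translate([1515, 404, 354]) cube([66, 1449, 15]);
translate([1640, 404, 354]) cube([66, 1449, 15]);
translate([1765, 404, 354]) cube([66, 1449, 15]);
translate([1890, 404, 354]) cube([66, 1449, 15]);
translate([2015, 404, 354]) cube([66, 1449, 15]);


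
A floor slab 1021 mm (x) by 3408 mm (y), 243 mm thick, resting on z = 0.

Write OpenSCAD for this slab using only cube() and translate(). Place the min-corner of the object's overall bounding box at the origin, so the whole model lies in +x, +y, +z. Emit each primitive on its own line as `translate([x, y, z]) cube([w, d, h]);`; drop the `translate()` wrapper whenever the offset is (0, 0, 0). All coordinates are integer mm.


cube([1021, 3408, 243]);


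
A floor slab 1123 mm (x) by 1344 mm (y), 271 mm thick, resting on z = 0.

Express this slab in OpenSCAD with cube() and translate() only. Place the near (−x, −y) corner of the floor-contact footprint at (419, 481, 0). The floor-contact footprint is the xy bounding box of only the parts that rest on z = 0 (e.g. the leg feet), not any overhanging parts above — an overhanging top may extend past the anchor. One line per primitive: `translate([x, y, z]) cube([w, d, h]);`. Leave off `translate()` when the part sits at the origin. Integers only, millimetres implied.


translate([419, 481, 0]) cube([1123, 1344, 271]);


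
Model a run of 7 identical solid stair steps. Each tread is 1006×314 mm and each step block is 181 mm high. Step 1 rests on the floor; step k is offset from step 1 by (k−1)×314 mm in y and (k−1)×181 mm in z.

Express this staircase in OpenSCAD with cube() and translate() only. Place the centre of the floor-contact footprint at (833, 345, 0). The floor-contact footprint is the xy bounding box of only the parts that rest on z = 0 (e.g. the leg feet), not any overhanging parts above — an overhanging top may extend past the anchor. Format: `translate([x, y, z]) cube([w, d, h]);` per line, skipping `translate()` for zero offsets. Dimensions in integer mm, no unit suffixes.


translate([330, 188, 0]) cube([1006, 314, 181]);
translate([330, 502, 181]) cube([1006, 314, 181]);
translate([330, 816, 362]) cube([1006, 314, 181]);
translate([330, 1130, 543]) cube([1006, 314, 181]);
translate([330, 1444, 724]) cube([1006, 314, 181]);
translate([330, 1758, 905]) cube([1006, 314, 181]);
translate([330, 2072, 1086]) cube([1006, 314, 181]);


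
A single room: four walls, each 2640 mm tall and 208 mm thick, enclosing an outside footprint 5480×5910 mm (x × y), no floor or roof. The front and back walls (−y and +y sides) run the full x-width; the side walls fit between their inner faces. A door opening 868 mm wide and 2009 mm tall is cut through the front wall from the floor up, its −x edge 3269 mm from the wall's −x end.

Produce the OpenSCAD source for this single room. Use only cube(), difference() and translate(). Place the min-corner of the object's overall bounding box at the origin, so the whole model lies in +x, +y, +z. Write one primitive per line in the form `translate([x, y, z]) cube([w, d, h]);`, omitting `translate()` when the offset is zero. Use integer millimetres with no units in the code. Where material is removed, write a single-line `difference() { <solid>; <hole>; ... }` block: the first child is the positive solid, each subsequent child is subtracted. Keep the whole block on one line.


difference() { cube([5480, 208, 2640]); translate([3269, 0, 0]) cube([868, 208, 2009]); }
translate([0, 5702, 0]) cube([5480, 208, 2640]);
translate([0, 208, 0]) cube([208, 5494, 2640]);
translate([5272, 208, 0]) cube([208, 5494, 2640]);


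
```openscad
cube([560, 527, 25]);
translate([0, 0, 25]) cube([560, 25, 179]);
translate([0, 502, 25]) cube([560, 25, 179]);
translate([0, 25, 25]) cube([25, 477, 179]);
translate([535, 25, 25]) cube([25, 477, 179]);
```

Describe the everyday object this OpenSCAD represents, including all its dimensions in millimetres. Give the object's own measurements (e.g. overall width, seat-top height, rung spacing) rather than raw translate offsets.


An open-topped rectangular box: outside dimensions 560×527×204 mm, with a uniform wall and base thickness of 25 mm. The base is a full 560×527 slab on the floor; four walls sit on top of the base. The front and back walls (the −y and +y sides) span the full width; the two side walls fit between them.


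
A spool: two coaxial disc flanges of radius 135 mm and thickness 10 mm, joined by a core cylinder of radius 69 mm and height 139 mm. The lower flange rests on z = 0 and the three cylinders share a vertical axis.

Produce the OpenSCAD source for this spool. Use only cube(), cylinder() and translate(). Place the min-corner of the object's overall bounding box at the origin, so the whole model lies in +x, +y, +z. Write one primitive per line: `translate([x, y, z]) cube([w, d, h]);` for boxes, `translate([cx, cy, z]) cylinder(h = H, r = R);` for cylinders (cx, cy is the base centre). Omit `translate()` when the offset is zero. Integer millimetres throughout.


translate([135, 135, 0]) cylinder(h = 10, r = 135);
translate([135, 135, 10]) cylinder(h = 139, r = 69);
translate([135, 135, 149]) cylinder(h = 10, r = 135);
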